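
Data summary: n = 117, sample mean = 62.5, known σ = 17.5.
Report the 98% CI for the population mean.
(58.74, 66.26)

z-interval (σ known):
z* = 2.326 for 98% confidence

Margin of error = z* · σ/√n = 2.326 · 17.5/√117 = 3.76

CI: (62.5 - 3.76, 62.5 + 3.76) = (58.74, 66.26)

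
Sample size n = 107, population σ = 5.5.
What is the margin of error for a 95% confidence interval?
Margin of error = 1.04

Margin of error = z* · σ/√n
= 1.960 · 5.5/√107
= 1.960 · 5.5/10.3441
= 1.04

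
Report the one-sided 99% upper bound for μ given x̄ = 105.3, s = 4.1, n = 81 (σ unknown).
μ ≤ 106.38

Upper bound (one-sided):
t* = 2.374 (one-sided for 99%)
Upper bound = x̄ + t* · s/√n = 105.3 + 2.374 · 4.1/√81 = 106.38

We are 99% confident that μ ≤ 106.38.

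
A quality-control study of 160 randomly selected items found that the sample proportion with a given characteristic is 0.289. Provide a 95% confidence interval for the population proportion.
(0.219, 0.359)

Proportion CI:
SE = √(p̂(1-p̂)/n) = √(0.289 · 0.711 / 160) = 0.03584

z* = 1.960
Margin = z* · SE = 1.960 · 0.03584 = 0.0702

CI: 0.289 ± 0.0702 = (0.219, 0.359)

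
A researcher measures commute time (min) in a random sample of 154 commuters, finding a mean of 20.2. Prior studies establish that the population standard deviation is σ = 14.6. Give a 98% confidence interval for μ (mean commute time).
(17.46, 22.94)

z-interval (σ known):
z* = 2.326 for 98% confidence

Margin of error = z* · σ/√n = 2.326 · 14.6/√154 = 2.74

CI: (20.2 - 2.74, 20.2 + 2.74) = (17.46, 22.94)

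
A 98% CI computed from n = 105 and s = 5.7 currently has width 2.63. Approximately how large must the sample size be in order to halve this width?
n ≈ 420

CI width ∝ 1/√n
To reduce width by factor 2, need √n to grow by 2 → need 2² = 4 times as many samples.

Current: n = 105, width = 2.63
New: n = 420, width ≈ 1.30

Width reduced by factor of 2.63/1.30 = 2.02.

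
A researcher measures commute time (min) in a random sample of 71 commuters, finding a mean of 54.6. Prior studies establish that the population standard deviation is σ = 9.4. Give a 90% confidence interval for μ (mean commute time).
(52.76, 56.44)

z-interval (σ known):
z* = 1.645 for 90% confidence

Margin of error = z* · σ/√n = 1.645 · 9.4/√71 = 1.84

CI: (54.6 - 1.84, 54.6 + 1.84) = (52.76, 56.44)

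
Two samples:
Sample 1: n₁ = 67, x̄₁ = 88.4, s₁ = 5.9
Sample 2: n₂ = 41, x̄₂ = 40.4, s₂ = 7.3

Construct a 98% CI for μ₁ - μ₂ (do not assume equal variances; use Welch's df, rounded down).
(44.79, 51.21)

Difference: x̄₁ - x̄₂ = 48.00
SE = √(s₁²/n₁ + s₂²/n₂) = √(5.9²/67 + 7.3²/41) = 1.3488
df = 71.45 → 71 (Welch–Satterthwaite, rounded down)
t* = 2.380

CI: 48.00 ± 2.380 · 1.3488 = 48.00 ± 3.21 = (44.79, 51.21)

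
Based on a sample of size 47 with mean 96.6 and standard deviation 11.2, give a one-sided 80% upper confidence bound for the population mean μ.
μ ≤ 97.99

Upper bound (one-sided):
t* = 0.850 (one-sided for 80%)
Upper bound = x̄ + t* · s/√n = 96.6 + 0.850 · 11.2/√47 = 97.99

We are 80% confident that μ ≤ 97.99.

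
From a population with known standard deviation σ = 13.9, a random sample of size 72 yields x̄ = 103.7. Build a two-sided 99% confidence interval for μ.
(99.48, 107.92)

z-interval (σ known):
z* = 2.576 for 99% confidence

Margin of error = z* · σ/√n = 2.576 · 13.9/√72 = 4.22

CI: (103.7 - 4.22, 103.7 + 4.22) = (99.48, 107.92)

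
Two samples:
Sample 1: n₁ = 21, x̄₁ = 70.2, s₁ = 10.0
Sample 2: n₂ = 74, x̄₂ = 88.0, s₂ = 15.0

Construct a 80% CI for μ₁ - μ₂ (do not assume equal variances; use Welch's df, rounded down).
(-21.43, -14.17)

Difference: x̄₁ - x̄₂ = -17.80
SE = √(s₁²/n₁ + s₂²/n₂) = √(10.0²/21 + 15.0²/74) = 2.7933
df = 48.30 → 48 (Welch–Satterthwaite, rounded down)
t* = 1.299

CI: -17.80 ± 1.299 · 2.7933 = -17.80 ± 3.63 = (-21.43, -14.17)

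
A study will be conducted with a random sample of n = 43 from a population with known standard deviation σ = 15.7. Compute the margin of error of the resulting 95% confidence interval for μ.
Margin of error = 4.69

Margin of error = z* · σ/√n
= 1.960 · 15.7/√43
= 1.960 · 15.7/6.5574
= 4.69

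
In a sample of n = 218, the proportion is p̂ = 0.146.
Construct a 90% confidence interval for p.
(0.107, 0.185)

Proportion CI:
SE = √(p̂(1-p̂)/n) = √(0.146 · 0.854 / 218) = 0.02392

z* = 1.645
Margin = z* · SE = 1.645 · 0.02392 = 0.0393

CI: 0.146 ± 0.0393 = (0.107, 0.185)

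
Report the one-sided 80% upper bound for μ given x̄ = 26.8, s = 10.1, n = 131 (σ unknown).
μ ≤ 27.54

Upper bound (one-sided):
t* = 0.844 (one-sided for 80%)
Upper bound = x̄ + t* · s/√n = 26.8 + 0.844 · 10.1/√131 = 27.54

We are 80% confident that μ ≤ 27.54.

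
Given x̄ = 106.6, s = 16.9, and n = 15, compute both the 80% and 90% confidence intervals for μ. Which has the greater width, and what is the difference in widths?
90% CI is wider by 3.63

df = 14
80% CI: t* = 1.345, (100.73, 112.47), width = 2 · t* · s/√n = 11.74
90% CI: t* = 1.761, (98.92, 114.28), width = 2 · t* · s/√n = 15.37

The 90% CI is wider by 15.37 - 11.74 = 3.63.
Higher confidence requires a wider interval.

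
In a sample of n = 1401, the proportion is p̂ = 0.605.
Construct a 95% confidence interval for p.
(0.579, 0.631)

Proportion CI:
SE = √(p̂(1-p̂)/n) = √(0.605 · 0.395 / 1401) = 0.01306

z* = 1.960
Margin = z* · SE = 1.960 · 0.01306 = 0.0256

CI: 0.605 ± 0.0256 = (0.579, 0.631)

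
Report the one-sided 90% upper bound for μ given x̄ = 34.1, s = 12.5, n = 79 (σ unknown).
μ ≤ 35.92

Upper bound (one-sided):
t* = 1.292 (one-sided for 90%)
Upper bound = x̄ + t* · s/√n = 34.1 + 1.292 · 12.5/√79 = 35.92

We are 90% confident that μ ≤ 35.92.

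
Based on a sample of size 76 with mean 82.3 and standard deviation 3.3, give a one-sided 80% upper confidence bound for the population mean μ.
μ ≤ 82.62

Upper bound (one-sided):
t* = 0.846 (one-sided for 80%)
Upper bound = x̄ + t* · s/√n = 82.3 + 0.846 · 3.3/√76 = 82.62

We are 80% confident that μ ≤ 82.62.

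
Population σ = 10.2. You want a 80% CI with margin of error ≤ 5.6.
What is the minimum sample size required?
n ≥ 6

For margin E ≤ 5.6:
n ≥ (z* · σ / E)²
n ≥ (1.282 · 10.2 / 5.6)²
n ≥ 5.45

Minimum n = 6 (rounding up)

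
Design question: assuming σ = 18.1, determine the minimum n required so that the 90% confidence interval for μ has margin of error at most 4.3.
n ≥ 48

For margin E ≤ 4.3:
n ≥ (z* · σ / E)²
n ≥ (1.645 · 18.1 / 4.3)²
n ≥ 47.95

Minimum n = 48 (rounding up)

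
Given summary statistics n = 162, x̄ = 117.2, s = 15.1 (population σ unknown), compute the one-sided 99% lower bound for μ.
μ ≥ 114.41

Lower bound (one-sided):
t* = 2.350 (one-sided for 99%)
Lower bound = x̄ - t* · s/√n = 117.2 - 2.350 · 15.1/√162 = 114.41

We are 99% confident that μ ≥ 114.41.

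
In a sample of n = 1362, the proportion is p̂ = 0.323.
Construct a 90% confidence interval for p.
(0.302, 0.344)

Proportion CI:
SE = √(p̂(1-p̂)/n) = √(0.323 · 0.677 / 1362) = 0.01267

z* = 1.645
Margin = z* · SE = 1.645 · 0.01267 = 0.0208

CI: 0.323 ± 0.0208 = (0.302, 0.344)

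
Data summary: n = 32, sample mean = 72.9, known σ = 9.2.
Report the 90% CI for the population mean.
(70.22, 75.58)

z-interval (σ known):
z* = 1.645 for 90% confidence

Margin of error = z* · σ/√n = 1.645 · 9.2/√32 = 2.68

CI: (72.9 - 2.68, 72.9 + 2.68) = (70.22, 75.58)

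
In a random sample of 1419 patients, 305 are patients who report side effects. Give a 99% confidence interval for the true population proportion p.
(0.187, 0.243)

Proportion CI:
p̂ = 305/1419 = 0.21494
SE = √(p̂(1-p̂)/n) = √(0.21494 · 0.78506 / 1419) = 0.01090

z* = 2.576
Margin = z* · SE = 2.576 · 0.01090 = 0.0281

CI: 0.21494 ± 0.0281 = (0.187, 0.243)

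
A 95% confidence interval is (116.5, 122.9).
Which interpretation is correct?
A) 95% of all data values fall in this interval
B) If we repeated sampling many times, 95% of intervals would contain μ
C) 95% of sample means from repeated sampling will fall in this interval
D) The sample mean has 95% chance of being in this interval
B

A) Wrong — a CI is about the parameter μ, not individual data values.
B) Correct — this is the frequentist long-run coverage interpretation.
C) Wrong — coverage applies to intervals containing μ, not to future x̄ values.
D) Wrong — x̄ is observed and sits in the interval by construction.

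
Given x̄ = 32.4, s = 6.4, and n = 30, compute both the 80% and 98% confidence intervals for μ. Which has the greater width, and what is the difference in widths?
98% CI is wider by 2.69

df = 29
80% CI: t* = 1.311, (30.87, 33.93), width = 2 · t* · s/√n = 3.06
98% CI: t* = 2.462, (29.52, 35.28), width = 2 · t* · s/√n = 5.75

The 98% CI is wider by 5.75 - 3.06 = 2.69.
Higher confidence requires a wider interval.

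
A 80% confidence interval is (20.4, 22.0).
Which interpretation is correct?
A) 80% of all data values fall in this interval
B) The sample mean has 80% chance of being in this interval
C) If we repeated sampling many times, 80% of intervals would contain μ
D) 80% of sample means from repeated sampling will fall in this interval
C

A) Wrong — a CI is about the parameter μ, not individual data values.
B) Wrong — x̄ is observed and sits in the interval by construction.
C) Correct — this is the frequentist long-run coverage interpretation.
D) Wrong — coverage applies to intervals containing μ, not to future x̄ values.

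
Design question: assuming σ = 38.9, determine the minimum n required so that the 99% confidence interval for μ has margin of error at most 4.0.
n ≥ 628

For margin E ≤ 4.0:
n ≥ (z* · σ / E)²
n ≥ (2.576 · 38.9 / 4.0)²
n ≥ 627.58

Minimum n = 628 (rounding up)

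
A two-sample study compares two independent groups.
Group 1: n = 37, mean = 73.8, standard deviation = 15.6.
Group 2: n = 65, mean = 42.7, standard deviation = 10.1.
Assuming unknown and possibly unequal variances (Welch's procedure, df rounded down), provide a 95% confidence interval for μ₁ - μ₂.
(25.37, 36.83)

Difference: x̄₁ - x̄₂ = 31.10
SE = √(s₁²/n₁ + s₂²/n₂) = √(15.6²/37 + 10.1²/65) = 2.8542
df = 53.52 → 53 (Welch–Satterthwaite, rounded down)
t* = 2.006

CI: 31.10 ± 2.006 · 2.8542 = 31.10 ± 5.73 = (25.37, 36.83)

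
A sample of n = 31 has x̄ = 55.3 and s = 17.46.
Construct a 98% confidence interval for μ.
(47.60, 63.00)

t-interval (σ unknown):
df = n - 1 = 30
t* = 2.457 for 98% confidence

Margin of error = t* · s/√n = 2.457 · 17.46/√31 = 7.70

CI: (47.60, 63.00)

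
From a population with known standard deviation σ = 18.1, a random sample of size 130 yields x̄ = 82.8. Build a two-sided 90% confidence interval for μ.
(80.19, 85.41)

z-interval (σ known):
z* = 1.645 for 90% confidence

Margin of error = z* · σ/√n = 1.645 · 18.1/√130 = 2.61

CI: (82.8 - 2.61, 82.8 + 2.61) = (80.19, 85.41)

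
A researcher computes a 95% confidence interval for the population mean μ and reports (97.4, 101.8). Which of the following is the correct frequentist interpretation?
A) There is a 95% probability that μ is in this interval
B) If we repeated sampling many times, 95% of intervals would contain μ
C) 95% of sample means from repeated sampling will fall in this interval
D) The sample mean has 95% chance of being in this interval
B

A) Wrong — μ is fixed; the randomness lives in the interval, not in μ.
B) Correct — this is the frequentist long-run coverage interpretation.
C) Wrong — coverage applies to intervals containing μ, not to future x̄ values.
D) Wrong — x̄ is observed and sits in the interval by construction.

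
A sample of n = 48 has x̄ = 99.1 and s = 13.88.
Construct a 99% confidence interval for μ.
(93.72, 104.48)

t-interval (σ unknown):
df = n - 1 = 47
t* = 2.685 for 99% confidence

Margin of error = t* · s/√n = 2.685 · 13.88/√48 = 5.38

CI: (93.72, 104.48)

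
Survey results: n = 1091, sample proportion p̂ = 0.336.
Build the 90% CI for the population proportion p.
(0.312, 0.360)

Proportion CI:
SE = √(p̂(1-p̂)/n) = √(0.336 · 0.664 / 1091) = 0.01430

z* = 1.645
Margin = z* · SE = 1.645 · 0.01430 = 0.0235

CI: 0.336 ± 0.0235 = (0.312, 0.360)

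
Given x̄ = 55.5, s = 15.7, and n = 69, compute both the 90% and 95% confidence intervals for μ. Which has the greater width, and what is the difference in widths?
95% CI is wider by 1.23

df = 68
90% CI: t* = 1.668, (52.35, 58.65), width = 2 · t* · s/√n = 6.31
95% CI: t* = 1.995, (51.73, 59.27), width = 2 · t* · s/√n = 7.54

The 95% CI is wider by 7.54 - 6.31 = 1.23.
Higher confidence requires a wider interval.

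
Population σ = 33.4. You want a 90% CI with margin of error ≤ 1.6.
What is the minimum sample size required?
n ≥ 1180

For margin E ≤ 1.6:
n ≥ (z* · σ / E)²
n ≥ (1.645 · 33.4 / 1.6)²
n ≥ 1179.19

Minimum n = 1180 (rounding up)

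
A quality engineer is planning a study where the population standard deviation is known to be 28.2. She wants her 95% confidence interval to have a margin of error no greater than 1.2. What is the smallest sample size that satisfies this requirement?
n ≥ 2122

For margin E ≤ 1.2:
n ≥ (z* · σ / E)²
n ≥ (1.960 · 28.2 / 1.2)²
n ≥ 2121.52

Minimum n = 2122 (rounding up)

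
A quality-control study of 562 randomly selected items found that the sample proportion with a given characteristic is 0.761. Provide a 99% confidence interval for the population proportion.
(0.715, 0.807)

Proportion CI:
SE = √(p̂(1-p̂)/n) = √(0.761 · 0.239 / 562) = 0.01799

z* = 2.576
Margin = z* · SE = 2.576 · 0.01799 = 0.0463

CI: 0.761 ± 0.0463 = (0.715, 0.807)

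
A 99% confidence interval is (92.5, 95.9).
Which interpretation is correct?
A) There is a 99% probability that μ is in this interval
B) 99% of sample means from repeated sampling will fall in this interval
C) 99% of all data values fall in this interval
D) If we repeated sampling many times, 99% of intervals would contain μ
D

A) Wrong — μ is fixed; the randomness lives in the interval, not in μ.
B) Wrong — coverage applies to intervals containing μ, not to future x̄ values.
C) Wrong — a CI is about the parameter μ, not individual data values.
D) Correct — this is the frequentist long-run coverage interpretation.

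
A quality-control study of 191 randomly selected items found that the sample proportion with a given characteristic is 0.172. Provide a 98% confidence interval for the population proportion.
(0.108, 0.236)

Proportion CI:
SE = √(p̂(1-p̂)/n) = √(0.172 · 0.828 / 191) = 0.02731

z* = 2.326
Margin = z* · SE = 2.326 · 0.02731 = 0.0635

CI: 0.172 ± 0.0635 = (0.108, 0.236)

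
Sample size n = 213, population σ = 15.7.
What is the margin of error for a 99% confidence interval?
Margin of error = 2.77

Margin of error = z* · σ/√n
= 2.576 · 15.7/√213
= 2.576 · 15.7/14.5945
= 2.77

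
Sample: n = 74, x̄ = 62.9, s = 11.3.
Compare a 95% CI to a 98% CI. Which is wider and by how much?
98% CI is wider by 1.01

df = 73
95% CI: t* = 1.993, (60.28, 65.52), width = 2 · t* · s/√n = 5.24
98% CI: t* = 2.379, (59.77, 66.03), width = 2 · t* · s/√n = 6.25

The 98% CI is wider by 6.25 - 5.24 = 1.01.
Higher confidence requires a wider interval.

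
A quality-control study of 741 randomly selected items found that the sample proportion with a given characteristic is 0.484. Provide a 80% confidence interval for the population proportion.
(0.460, 0.508)

Proportion CI:
SE = √(p̂(1-p̂)/n) = √(0.484 · 0.516 / 741) = 0.01836

z* = 1.282
Margin = z* · SE = 1.282 · 0.01836 = 0.0235

CI: 0.484 ± 0.0235 = (0.460, 0.508)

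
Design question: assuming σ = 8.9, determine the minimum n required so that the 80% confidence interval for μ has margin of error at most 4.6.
n ≥ 7

For margin E ≤ 4.6:
n ≥ (z* · σ / E)²
n ≥ (1.282 · 8.9 / 4.6)²
n ≥ 6.15

Minimum n = 7 (rounding up)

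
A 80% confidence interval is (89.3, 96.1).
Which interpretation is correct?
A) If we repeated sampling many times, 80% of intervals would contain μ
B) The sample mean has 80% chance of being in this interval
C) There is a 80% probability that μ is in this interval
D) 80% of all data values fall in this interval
A

A) Correct — this is the frequentist long-run coverage interpretation.
B) Wrong — x̄ is observed and sits in the interval by construction.
C) Wrong — μ is fixed; the randomness lives in the interval, not in μ.
D) Wrong — a CI is about the parameter μ, not individual data values.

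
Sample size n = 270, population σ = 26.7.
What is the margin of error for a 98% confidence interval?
Margin of error = 3.78

Margin of error = z* · σ/√n
= 2.326 · 26.7/√270
= 2.326 · 26.7/16.4317
= 3.78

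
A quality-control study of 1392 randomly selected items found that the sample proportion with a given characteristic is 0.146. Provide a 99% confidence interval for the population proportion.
(0.122, 0.170)

Proportion CI:
SE = √(p̂(1-p̂)/n) = √(0.146 · 0.854 / 1392) = 0.00946

z* = 2.576
Margin = z* · SE = 2.576 · 0.00946 = 0.0244

CI: 0.146 ± 0.0244 = (0.122, 0.170)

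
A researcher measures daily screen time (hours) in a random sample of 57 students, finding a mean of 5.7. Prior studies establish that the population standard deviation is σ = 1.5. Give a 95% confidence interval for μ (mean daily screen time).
(5.31, 6.09)

z-interval (σ known):
z* = 1.960 for 95% confidence

Margin of error = z* · σ/√n = 1.960 · 1.5/√57 = 0.39

CI: (5.7 - 0.39, 5.7 + 0.39) = (5.31, 6.09)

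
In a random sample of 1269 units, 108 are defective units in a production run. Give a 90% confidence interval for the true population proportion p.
(0.072, 0.098)

Proportion CI:
p̂ = 108/1269 = 0.08511
SE = √(p̂(1-p̂)/n) = √(0.08511 · 0.91489 / 1269) = 0.00783

z* = 1.645
Margin = z* · SE = 1.645 · 0.00783 = 0.0129

CI: 0.08511 ± 0.0129 = (0.072, 0.098)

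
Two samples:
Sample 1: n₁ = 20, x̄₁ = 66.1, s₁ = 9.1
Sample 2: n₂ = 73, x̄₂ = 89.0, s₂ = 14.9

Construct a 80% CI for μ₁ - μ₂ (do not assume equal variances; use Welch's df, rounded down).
(-26.38, -19.42)

Difference: x̄₁ - x̄₂ = -22.90
SE = √(s₁²/n₁ + s₂²/n₂) = √(9.1²/20 + 14.9²/73) = 2.6799
df = 50.04 → 50 (Welch–Satterthwaite, rounded down)
t* = 1.299

CI: -22.90 ± 1.299 · 2.6799 = -22.90 ± 3.48 = (-26.38, -19.42)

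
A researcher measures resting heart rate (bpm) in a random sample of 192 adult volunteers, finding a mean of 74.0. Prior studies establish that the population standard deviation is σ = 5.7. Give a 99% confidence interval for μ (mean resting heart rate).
(72.94, 75.06)

z-interval (σ known):
z* = 2.576 for 99% confidence

Margin of error = z* · σ/√n = 2.576 · 5.7/√192 = 1.06

CI: (74.0 - 1.06, 74.0 + 1.06) = (72.94, 75.06)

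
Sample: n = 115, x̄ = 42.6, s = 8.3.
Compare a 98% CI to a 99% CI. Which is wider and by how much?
99% CI is wider by 0.41

df = 114
98% CI: t* = 2.360, (40.77, 44.43), width = 2 · t* · s/√n = 3.65
99% CI: t* = 2.620, (40.57, 44.63), width = 2 · t* · s/√n = 4.06

The 99% CI is wider by 4.06 - 3.65 = 0.41.
Higher confidence requires a wider interval.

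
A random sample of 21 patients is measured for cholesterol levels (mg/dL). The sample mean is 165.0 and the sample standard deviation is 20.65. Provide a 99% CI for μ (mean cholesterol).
(152.18, 177.82)

t-interval (σ unknown):
df = n - 1 = 20
t* = 2.845 for 99% confidence

Margin of error = t* · s/√n = 2.845 · 20.65/√21 = 12.82

CI: (152.18, 177.82)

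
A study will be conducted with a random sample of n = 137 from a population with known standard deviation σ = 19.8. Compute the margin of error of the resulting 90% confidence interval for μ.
Margin of error = 2.78

Margin of error = z* · σ/√n
= 1.645 · 19.8/√137
= 1.645 · 19.8/11.7047
= 2.78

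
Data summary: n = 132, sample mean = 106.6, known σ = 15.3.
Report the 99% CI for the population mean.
(103.17, 110.03)

z-interval (σ known):
z* = 2.576 for 99% confidence

Margin of error = z* · σ/√n = 2.576 · 15.3/√132 = 3.43

CI: (106.6 - 3.43, 106.6 + 3.43) = (103.17, 110.03)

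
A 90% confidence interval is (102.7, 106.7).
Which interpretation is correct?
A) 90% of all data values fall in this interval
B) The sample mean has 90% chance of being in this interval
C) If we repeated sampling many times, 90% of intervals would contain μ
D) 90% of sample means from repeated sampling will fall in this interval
C

A) Wrong — a CI is about the parameter μ, not individual data values.
B) Wrong — x̄ is observed and sits in the interval by construction.
C) Correct — this is the frequentist long-run coverage interpretation.
D) Wrong — coverage applies to intervals containing μ, not to future x̄ values.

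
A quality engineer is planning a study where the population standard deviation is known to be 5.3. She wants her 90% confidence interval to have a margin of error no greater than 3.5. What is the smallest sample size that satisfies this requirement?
n ≥ 7

For margin E ≤ 3.5:
n ≥ (z* · σ / E)²
n ≥ (1.645 · 5.3 / 3.5)²
n ≥ 6.21

Minimum n = 7 (rounding up)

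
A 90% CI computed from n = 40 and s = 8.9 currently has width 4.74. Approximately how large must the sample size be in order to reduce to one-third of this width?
n ≈ 360

CI width ∝ 1/√n
To reduce width by factor 3, need √n to grow by 3 → need 3² = 9 times as many samples.

Current: n = 40, width = 4.74
New: n = 360, width ≈ 1.55

Width reduced by factor of 4.74/1.55 = 3.06.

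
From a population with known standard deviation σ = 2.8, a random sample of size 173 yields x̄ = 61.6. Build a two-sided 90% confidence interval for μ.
(61.25, 61.95)

z-interval (σ known):
z* = 1.645 for 90% confidence

Margin of error = z* · σ/√n = 1.645 · 2.8/√173 = 0.35

CI: (61.6 - 0.35, 61.6 + 0.35) = (61.25, 61.95)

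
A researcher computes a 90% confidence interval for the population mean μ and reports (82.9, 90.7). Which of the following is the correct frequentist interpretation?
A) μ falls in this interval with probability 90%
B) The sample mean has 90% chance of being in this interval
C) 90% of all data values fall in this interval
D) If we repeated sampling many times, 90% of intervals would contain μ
D

A) Wrong — μ is fixed; the randomness lives in the interval, not in μ.
B) Wrong — x̄ is observed and sits in the interval by construction.
C) Wrong — a CI is about the parameter μ, not individual data values.
D) Correct — this is the frequentist long-run coverage interpretation.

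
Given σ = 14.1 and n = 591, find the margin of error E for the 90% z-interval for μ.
Margin of error = 0.95

Margin of error = z* · σ/√n
= 1.645 · 14.1/√591
= 1.645 · 14.1/24.3105
= 0.95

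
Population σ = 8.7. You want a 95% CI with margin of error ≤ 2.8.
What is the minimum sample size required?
n ≥ 38

For margin E ≤ 2.8:
n ≥ (z* · σ / E)²
n ≥ (1.960 · 8.7 / 2.8)²
n ≥ 37.09

Minimum n = 38 (rounding up)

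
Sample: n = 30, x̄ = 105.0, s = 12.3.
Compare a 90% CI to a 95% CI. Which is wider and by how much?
95% CI is wider by 1.55

df = 29
90% CI: t* = 1.699, (101.18, 108.82), width = 2 · t* · s/√n = 7.63
95% CI: t* = 2.045, (100.41, 109.59), width = 2 · t* · s/√n = 9.18

The 95% CI is wider by 9.18 - 7.63 = 1.55.
Higher confidence requires a wider interval.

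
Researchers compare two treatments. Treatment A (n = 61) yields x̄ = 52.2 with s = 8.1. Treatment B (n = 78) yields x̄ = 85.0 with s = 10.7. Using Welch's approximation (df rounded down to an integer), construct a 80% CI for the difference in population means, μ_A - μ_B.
(-34.85, -30.75)

Difference: x̄₁ - x̄₂ = -32.80
SE = √(s₁²/n₁ + s₂²/n₂) = √(8.1²/61 + 10.7²/78) = 1.5948
df = 136.87 → 136 (Welch–Satterthwaite, rounded down)
t* = 1.288

CI: -32.80 ± 1.288 · 1.5948 = -32.80 ± 2.05 = (-34.85, -30.75)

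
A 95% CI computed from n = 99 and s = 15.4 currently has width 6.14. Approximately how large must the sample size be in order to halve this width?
n ≈ 396

CI width ∝ 1/√n
To reduce width by factor 2, need √n to grow by 2 → need 2² = 4 times as many samples.

Current: n = 99, width = 6.14
New: n = 396, width ≈ 3.04

Width reduced by factor of 6.14/3.04 = 2.02.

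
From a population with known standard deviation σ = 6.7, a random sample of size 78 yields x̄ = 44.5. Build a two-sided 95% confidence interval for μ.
(43.01, 45.99)

z-interval (σ known):
z* = 1.960 for 95% confidence

Margin of error = z* · σ/√n = 1.960 · 6.7/√78 = 1.49

CI: (44.5 - 1.49, 44.5 + 1.49) = (43.01, 45.99)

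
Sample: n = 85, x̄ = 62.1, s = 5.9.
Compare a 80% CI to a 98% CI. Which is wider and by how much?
98% CI is wider by 1.39

df = 84
80% CI: t* = 1.292, (61.27, 62.93), width = 2 · t* · s/√n = 1.65
98% CI: t* = 2.372, (60.58, 63.62), width = 2 · t* · s/√n = 3.04

The 98% CI is wider by 3.04 - 1.65 = 1.39.
Higher confidence requires a wider interval.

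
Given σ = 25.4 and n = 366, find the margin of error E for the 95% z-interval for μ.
Margin of error = 2.60

Margin of error = z* · σ/√n
= 1.960 · 25.4/√366
= 1.960 · 25.4/19.1311
= 2.60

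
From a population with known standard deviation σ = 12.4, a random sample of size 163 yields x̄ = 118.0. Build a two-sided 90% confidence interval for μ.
(116.40, 119.60)

z-interval (σ known):
z* = 1.645 for 90% confidence

Margin of error = z* · σ/√n = 1.645 · 12.4/√163 = 1.60

CI: (118.0 - 1.60, 118.0 + 1.60) = (116.40, 119.60)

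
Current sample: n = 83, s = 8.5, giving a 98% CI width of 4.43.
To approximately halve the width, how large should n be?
n ≈ 332

CI width ∝ 1/√n
To reduce width by factor 2, need √n to grow by 2 → need 2² = 4 times as many samples.

Current: n = 83, width = 4.43
New: n = 332, width ≈ 2.18

Width reduced by factor of 4.43/2.18 = 2.03.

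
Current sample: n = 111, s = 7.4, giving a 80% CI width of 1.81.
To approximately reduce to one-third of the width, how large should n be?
n ≈ 999

CI width ∝ 1/√n
To reduce width by factor 3, need √n to grow by 3 → need 3² = 9 times as many samples.

Current: n = 111, width = 1.81
New: n = 999, width ≈ 0.60

Width reduced by factor of 1.81/0.60 = 3.02.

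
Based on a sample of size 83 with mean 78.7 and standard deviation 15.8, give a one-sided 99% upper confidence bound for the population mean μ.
μ ≤ 82.82

Upper bound (one-sided):
t* = 2.373 (one-sided for 99%)
Upper bound = x̄ + t* · s/√n = 78.7 + 2.373 · 15.8/√83 = 82.82

We are 99% confident that μ ≤ 82.82.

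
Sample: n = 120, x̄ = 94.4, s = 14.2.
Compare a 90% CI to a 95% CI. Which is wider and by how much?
95% CI is wider by 0.83

df = 119
90% CI: t* = 1.658, (92.25, 96.55), width = 2 · t* · s/√n = 4.30
95% CI: t* = 1.980, (91.83, 96.97), width = 2 · t* · s/√n = 5.13

The 95% CI is wider by 5.13 - 4.30 = 0.83.
Higher confidence requires a wider interval.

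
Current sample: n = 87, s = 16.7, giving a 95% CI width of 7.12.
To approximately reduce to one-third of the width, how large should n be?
n ≈ 783

CI width ∝ 1/√n
To reduce width by factor 3, need √n to grow by 3 → need 3² = 9 times as many samples.

Current: n = 87, width = 7.12
New: n = 783, width ≈ 2.34

Width reduced by factor of 7.12/2.34 = 3.04.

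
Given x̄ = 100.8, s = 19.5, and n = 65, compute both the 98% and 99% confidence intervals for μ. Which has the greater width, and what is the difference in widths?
99% CI is wider by 1.30

df = 64
98% CI: t* = 2.386, (95.03, 106.57), width = 2 · t* · s/√n = 11.54
99% CI: t* = 2.655, (94.38, 107.22), width = 2 · t* · s/√n = 12.84

The 99% CI is wider by 12.84 - 11.54 = 1.30.
Higher confidence requires a wider interval.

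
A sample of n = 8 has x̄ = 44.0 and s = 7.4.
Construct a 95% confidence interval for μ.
(37.81, 50.19)

t-interval (σ unknown):
df = n - 1 = 7
t* = 2.365 for 95% confidence

Margin of error = t* · s/√n = 2.365 · 7.4/√8 = 6.19

CI: (37.81, 50.19)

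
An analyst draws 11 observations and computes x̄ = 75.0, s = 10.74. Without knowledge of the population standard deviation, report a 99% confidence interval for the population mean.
(64.74, 85.26)

t-interval (σ unknown):
df = n - 1 = 10
t* = 3.169 for 99% confidence

Margin of error = t* · s/√n = 3.169 · 10.74/√11 = 10.26

CI: (64.74, 85.26)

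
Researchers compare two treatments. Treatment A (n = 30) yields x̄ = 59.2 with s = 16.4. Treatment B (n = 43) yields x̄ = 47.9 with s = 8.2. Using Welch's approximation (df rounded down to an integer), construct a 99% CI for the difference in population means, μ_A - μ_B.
(2.51, 20.09)

Difference: x̄₁ - x̄₂ = 11.30
SE = √(s₁²/n₁ + s₂²/n₂) = √(16.4²/30 + 8.2²/43) = 3.2449
df = 39.18 → 39 (Welch–Satterthwaite, rounded down)
t* = 2.708

CI: 11.30 ± 2.708 · 3.2449 = 11.30 ± 8.79 = (2.51, 20.09)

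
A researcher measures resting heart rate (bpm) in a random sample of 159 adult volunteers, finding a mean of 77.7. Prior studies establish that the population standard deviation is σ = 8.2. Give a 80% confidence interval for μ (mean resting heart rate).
(76.87, 78.53)

z-interval (σ known):
z* = 1.282 for 80% confidence

Margin of error = z* · σ/√n = 1.282 · 8.2/√159 = 0.83

CI: (77.7 - 0.83, 77.7 + 0.83) = (76.87, 78.53)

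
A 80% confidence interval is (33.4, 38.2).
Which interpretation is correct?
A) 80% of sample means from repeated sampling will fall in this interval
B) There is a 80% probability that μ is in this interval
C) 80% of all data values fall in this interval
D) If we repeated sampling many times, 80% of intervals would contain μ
D

A) Wrong — coverage applies to intervals containing μ, not to future x̄ values.
B) Wrong — μ is fixed; the randomness lives in the interval, not in μ.
C) Wrong — a CI is about the parameter μ, not individual data values.
D) Correct — this is the frequentist long-run coverage interpretation.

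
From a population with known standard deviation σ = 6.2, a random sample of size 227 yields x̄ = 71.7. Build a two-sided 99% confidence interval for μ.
(70.64, 72.76)

z-interval (σ known):
z* = 2.576 for 99% confidence

Margin of error = z* · σ/√n = 2.576 · 6.2/√227 = 1.06

CI: (71.7 - 1.06, 71.7 + 1.06) = (70.64, 72.76)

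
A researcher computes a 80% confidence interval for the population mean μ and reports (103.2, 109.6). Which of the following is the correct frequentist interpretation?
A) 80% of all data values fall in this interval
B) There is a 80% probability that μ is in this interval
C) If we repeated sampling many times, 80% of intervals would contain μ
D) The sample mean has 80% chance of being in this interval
C

A) Wrong — a CI is about the parameter μ, not individual data values.
B) Wrong — μ is fixed; the randomness lives in the interval, not in μ.
C) Correct — this is the frequentist long-run coverage interpretation.
D) Wrong — x̄ is observed and sits in the interval by construction.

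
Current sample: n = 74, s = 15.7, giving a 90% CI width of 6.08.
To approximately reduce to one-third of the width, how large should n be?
n ≈ 666

CI width ∝ 1/√n
To reduce width by factor 3, need √n to grow by 3 → need 3² = 9 times as many samples.

Current: n = 74, width = 6.08
New: n = 666, width ≈ 2.00

Width reduced by factor of 6.08/2.00 = 3.04.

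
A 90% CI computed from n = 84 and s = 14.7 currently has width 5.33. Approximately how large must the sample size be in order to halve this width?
n ≈ 336

CI width ∝ 1/√n
To reduce width by factor 2, need √n to grow by 2 → need 2² = 4 times as many samples.

Current: n = 84, width = 5.33
New: n = 336, width ≈ 2.64

Width reduced by factor of 5.33/2.64 = 2.02.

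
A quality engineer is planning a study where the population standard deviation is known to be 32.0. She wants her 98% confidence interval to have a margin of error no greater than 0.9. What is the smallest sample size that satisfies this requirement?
n ≥ 6840

For margin E ≤ 0.9:
n ≥ (z* · σ / E)²
n ≥ (2.326 · 32.0 / 0.9)²
n ≥ 6839.66

Minimum n = 6840 (rounding up)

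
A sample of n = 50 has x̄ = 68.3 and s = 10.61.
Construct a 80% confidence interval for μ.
(66.35, 70.25)

t-interval (σ unknown):
df = n - 1 = 49
t* = 1.299 for 80% confidence

Margin of error = t* · s/√n = 1.299 · 10.61/√50 = 1.95

CI: (66.35, 70.25)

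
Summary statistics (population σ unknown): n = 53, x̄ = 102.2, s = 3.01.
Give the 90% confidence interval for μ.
(101.51, 102.89)

t-interval (σ unknown):
df = n - 1 = 52
t* = 1.675 for 90% confidence

Margin of error = t* · s/√n = 1.675 · 3.01/√53 = 0.69

CI: (101.51, 102.89)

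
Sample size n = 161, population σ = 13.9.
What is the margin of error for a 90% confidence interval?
Margin of error = 1.80

Margin of error = z* · σ/√n
= 1.645 · 13.9/√161
= 1.645 · 13.9/12.6886
= 1.80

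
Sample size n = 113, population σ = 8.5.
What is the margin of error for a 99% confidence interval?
Margin of error = 2.06

Margin of error = z* · σ/√n
= 2.576 · 8.5/√113
= 2.576 · 8.5/10.6301
= 2.06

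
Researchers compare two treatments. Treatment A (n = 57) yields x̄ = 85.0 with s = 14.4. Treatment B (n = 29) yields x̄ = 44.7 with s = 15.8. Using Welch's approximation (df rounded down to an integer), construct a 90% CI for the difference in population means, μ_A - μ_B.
(34.44, 46.16)

Difference: x̄₁ - x̄₂ = 40.30
SE = √(s₁²/n₁ + s₂²/n₂) = √(14.4²/57 + 15.8²/29) = 3.4995
df = 52.02 → 52 (Welch–Satterthwaite, rounded down)
t* = 1.675

CI: 40.30 ± 1.675 · 3.4995 = 40.30 ± 5.86 = (34.44, 46.16)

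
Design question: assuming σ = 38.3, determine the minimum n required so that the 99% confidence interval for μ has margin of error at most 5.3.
n ≥ 347

For margin E ≤ 5.3:
n ≥ (z* · σ / E)²
n ≥ (2.576 · 38.3 / 5.3)²
n ≥ 346.53

Minimum n = 347 (rounding up)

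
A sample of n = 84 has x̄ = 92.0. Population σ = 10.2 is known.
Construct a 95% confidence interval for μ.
(89.82, 94.18)

z-interval (σ known):
z* = 1.960 for 95% confidence

Margin of error = z* · σ/√n = 1.960 · 10.2/√84 = 2.18

CI: (92.0 - 2.18, 92.0 + 2.18) = (89.82, 94.18)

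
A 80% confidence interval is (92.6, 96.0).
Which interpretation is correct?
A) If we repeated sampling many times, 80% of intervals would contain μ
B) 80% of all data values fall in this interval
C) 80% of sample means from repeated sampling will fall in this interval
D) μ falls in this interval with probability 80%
A

A) Correct — this is the frequentist long-run coverage interpretation.
B) Wrong — a CI is about the parameter μ, not individual data values.
C) Wrong — coverage applies to intervals containing μ, not to future x̄ values.
D) Wrong — μ is fixed; the randomness lives in the interval, not in μ.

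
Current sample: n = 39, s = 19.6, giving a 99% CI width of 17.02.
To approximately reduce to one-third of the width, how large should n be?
n ≈ 351

CI width ∝ 1/√n
To reduce width by factor 3, need √n to grow by 3 → need 3² = 9 times as many samples.

Current: n = 39, width = 17.02
New: n = 351, width ≈ 5.42

Width reduced by factor of 17.02/5.42 = 3.14.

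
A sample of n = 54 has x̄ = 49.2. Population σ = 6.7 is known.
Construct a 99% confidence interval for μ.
(46.85, 51.55)

z-interval (σ known):
z* = 2.576 for 99% confidence

Margin of error = z* · σ/√n = 2.576 · 6.7/√54 = 2.35

CI: (49.2 - 2.35, 49.2 + 2.35) = (46.85, 51.55)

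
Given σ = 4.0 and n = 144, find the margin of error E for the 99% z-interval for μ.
Margin of error = 0.86

Margin of error = z* · σ/√n
= 2.576 · 4.0/√144
= 2.576 · 4.0/12.0000
= 0.86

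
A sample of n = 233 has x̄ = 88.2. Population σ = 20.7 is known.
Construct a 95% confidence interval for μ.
(85.54, 90.86)

z-interval (σ known):
z* = 1.960 for 95% confidence

Margin of error = z* · σ/√n = 1.960 · 20.7/√233 = 2.66

CI: (88.2 - 2.66, 88.2 + 2.66) = (85.54, 90.86)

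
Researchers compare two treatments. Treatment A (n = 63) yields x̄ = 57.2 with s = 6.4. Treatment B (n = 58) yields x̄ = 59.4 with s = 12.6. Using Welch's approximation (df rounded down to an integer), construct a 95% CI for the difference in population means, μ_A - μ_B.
(-5.86, 1.46)

Difference: x̄₁ - x̄₂ = -2.20
SE = √(s₁²/n₁ + s₂²/n₂) = √(6.4²/63 + 12.6²/58) = 1.8405
df = 82.99 → 82 (Welch–Satterthwaite, rounded down)
t* = 1.989

CI: -2.20 ± 1.989 · 1.8405 = -2.20 ± 3.66 = (-5.86, 1.46)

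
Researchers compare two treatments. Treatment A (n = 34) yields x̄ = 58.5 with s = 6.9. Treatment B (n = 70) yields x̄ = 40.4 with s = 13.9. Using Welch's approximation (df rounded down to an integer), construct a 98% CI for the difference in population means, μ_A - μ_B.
(13.28, 22.92)

Difference: x̄₁ - x̄₂ = 18.10
SE = √(s₁²/n₁ + s₂²/n₂) = √(6.9²/34 + 13.9²/70) = 2.0397
df = 101.92 → 101 (Welch–Satterthwaite, rounded down)
t* = 2.364

CI: 18.10 ± 2.364 · 2.0397 = 18.10 ± 4.82 = (13.28, 22.92)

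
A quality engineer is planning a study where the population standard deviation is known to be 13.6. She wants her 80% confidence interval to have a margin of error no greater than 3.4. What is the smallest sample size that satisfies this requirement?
n ≥ 27

For margin E ≤ 3.4:
n ≥ (z* · σ / E)²
n ≥ (1.282 · 13.6 / 3.4)²
n ≥ 26.30

Minimum n = 27 (rounding up)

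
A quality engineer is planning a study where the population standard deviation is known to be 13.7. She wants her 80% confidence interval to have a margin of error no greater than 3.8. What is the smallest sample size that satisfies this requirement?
n ≥ 22

For margin E ≤ 3.8:
n ≥ (z* · σ / E)²
n ≥ (1.282 · 13.7 / 3.8)²
n ≥ 21.36

Minimum n = 22 (rounding up)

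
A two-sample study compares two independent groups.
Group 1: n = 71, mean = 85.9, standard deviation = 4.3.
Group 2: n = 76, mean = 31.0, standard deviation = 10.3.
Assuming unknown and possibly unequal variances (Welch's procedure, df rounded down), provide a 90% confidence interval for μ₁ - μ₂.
(52.76, 57.04)

Difference: x̄₁ - x̄₂ = 54.90
SE = √(s₁²/n₁ + s₂²/n₂) = √(4.3²/71 + 10.3²/76) = 1.2870
df = 101.80 → 101 (Welch–Satterthwaite, rounded down)
t* = 1.660

CI: 54.90 ± 1.660 · 1.2870 = 54.90 ± 2.14 = (52.76, 57.04)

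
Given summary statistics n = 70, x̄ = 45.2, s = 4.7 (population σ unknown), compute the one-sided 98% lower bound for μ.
μ ≥ 44.02

Lower bound (one-sided):
t* = 2.093 (one-sided for 98%)
Lower bound = x̄ - t* · s/√n = 45.2 - 2.093 · 4.7/√70 = 44.02

We are 98% confident that μ ≥ 44.02.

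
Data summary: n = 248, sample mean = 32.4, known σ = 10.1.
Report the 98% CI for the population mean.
(30.91, 33.89)

z-interval (σ known):
z* = 2.326 for 98% confidence

Margin of error = z* · σ/√n = 2.326 · 10.1/√248 = 1.49

CI: (32.4 - 1.49, 32.4 + 1.49) = (30.91, 33.89)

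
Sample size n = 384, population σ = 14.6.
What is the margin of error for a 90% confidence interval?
Margin of error = 1.23

Margin of error = z* · σ/√n
= 1.645 · 14.6/√384
= 1.645 · 14.6/19.5959
= 1.23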